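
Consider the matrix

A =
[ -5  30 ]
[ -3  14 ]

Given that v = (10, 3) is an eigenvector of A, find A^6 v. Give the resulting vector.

First find the eigenvalue: Av = (40, 12) = 4·(10, 3), so λ = 4.
Then A^6 v = λ^6·v = 4^6·(10, 3) = 4096·(10, 3) = (40960, 12288).

(40960, 12288)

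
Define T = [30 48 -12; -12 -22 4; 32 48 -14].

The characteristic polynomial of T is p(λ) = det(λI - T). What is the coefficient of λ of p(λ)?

-4

p(λ) = λ^3 + 6λ^2 - 4λ - 24.
The coefficient of λ is -4.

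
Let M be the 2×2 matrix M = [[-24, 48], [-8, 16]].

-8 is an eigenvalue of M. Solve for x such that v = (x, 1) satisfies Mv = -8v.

We need (M + 8I)v = 0.
M + 8I = [[-16, 48], [-8, 24]].
Row 1: (-16)·x + (48)·1 = 0
Row 2: (-8)·x + (24)·1 = 0
Solving gives x = 3.
Check: M·(3, 1) = (-24, -8) = -8·(3, 1).

3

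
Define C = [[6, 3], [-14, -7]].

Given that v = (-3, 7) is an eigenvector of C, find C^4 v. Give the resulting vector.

(-3, 7)

First find the eigenvalue: Cv = (3, -7) = -1·(-3, 7), so λ = -1.
Then C^4 v = λ^4·v = (-1)^4·(-3, 7) = 1·(-3, 7) = (-3, 7).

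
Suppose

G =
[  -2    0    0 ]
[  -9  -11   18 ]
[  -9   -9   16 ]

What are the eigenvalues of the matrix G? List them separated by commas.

-2, -2, 7

The characteristic polynomial is p(t) = det(tI - G).
Expanding along the first row, p(t) = t^3 - 3t^2 - 24t - 28.
Rational-root test: t = -2 gives p(-2) = 0.
Factor out (t + 2): p(t) = (t + 2)·(t^2 - 5t - 14).
The quadratic factors as (t + 2)·(t - 7).
Eigenvalues: -2, -2, 7.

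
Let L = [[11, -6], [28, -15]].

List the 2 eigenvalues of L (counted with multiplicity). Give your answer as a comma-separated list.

det(L - sI) = (11 - s)(-15 - s) - (-6)·(28) = s^2 + 4s + 3.
This factors as (s + 3)·(s + 1) = 0.
Eigenvalues: -3, -1.

-3, -1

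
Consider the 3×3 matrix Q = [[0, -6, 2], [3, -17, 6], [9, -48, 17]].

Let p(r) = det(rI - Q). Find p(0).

0

p(0) = det(0·I − Q) = det(−Q) = (−1)^3·det(Q).
det(Q) = 0, so p(0) = 0.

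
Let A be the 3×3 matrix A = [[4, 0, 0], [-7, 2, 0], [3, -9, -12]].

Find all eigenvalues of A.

A is lower triangular, so its eigenvalues are the diagonal entries.
Diagonal: 4, 2, -12.

-12, 2, 4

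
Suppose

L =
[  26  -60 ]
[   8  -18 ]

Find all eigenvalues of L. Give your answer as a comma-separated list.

2, 6

det(L - λI) = (26 - λ)(-18 - λ) - (-60)·(8) = λ^2 - 8λ + 12.
This factors as (λ - 2)·(λ - 6) = 0.
Eigenvalues: 2, 6.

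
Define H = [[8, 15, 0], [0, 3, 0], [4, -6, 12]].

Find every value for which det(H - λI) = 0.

Compute the characteristic polynomial p(s) = det(sI - H).
Expanding the 3×3 determinant: p(s) = s^3 - 23s^2 + 156s - 288.
Rational-root test: s = 3 gives p(3) = 0.
Dividing by (s - 3) leaves s^2 - 20s + 96.
The quadratic factors as (s - 8)·(s - 12).
Eigenvalues: 3, 8, 12.

3, 8, 12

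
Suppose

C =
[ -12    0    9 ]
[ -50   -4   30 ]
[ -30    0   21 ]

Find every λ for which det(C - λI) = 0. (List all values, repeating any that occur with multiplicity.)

-4, 3, 6

Set up det(λI - C) = 0.
Expanding the 3×3 determinant: p(λ) = λ^3 - 5λ^2 - 18λ + 72.
Since p(3) = 0, λ = 3 is a root.
Factor out (λ - 3): p(λ) = (λ - 3)·(λ^2 - 2λ - 24).
The quadratic factors as (λ + 4)·(λ - 6).
Eigenvalues: -4, 3, 6.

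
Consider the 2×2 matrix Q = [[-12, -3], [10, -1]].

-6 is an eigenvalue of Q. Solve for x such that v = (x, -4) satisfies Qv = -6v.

We need (Q + 6I)v = 0.
Q + 6I = [[-6, -3], [10, 5]].
Row 1: (-6)·x + (-3)·-4 = 0
Row 2: (10)·x + (5)·-4 = 0
Solving gives x = 2.
Check: Q·(2, -4) = (-12, 24) = -6·(2, -4).

2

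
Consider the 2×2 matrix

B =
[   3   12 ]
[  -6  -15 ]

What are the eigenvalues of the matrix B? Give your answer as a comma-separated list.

det(B - rI) = (3 - r)(-15 - r) - (12)·(-6) = r^2 + 12r + 27.
This factors as (r + 9)·(r + 3) = 0.
Eigenvalues: -9, -3.

-9, -3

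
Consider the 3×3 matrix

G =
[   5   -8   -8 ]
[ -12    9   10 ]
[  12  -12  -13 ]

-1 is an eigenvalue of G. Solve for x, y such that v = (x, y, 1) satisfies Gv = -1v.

We need (G + 1I)v = 0.
G + 1I = [[6, -8, -8], [-12, 10, 10], [12, -12, -12]].
Row 1: (6)·x + (-8)·y + (-8)·1 = 0
Row 2: (-12)·x + (10)·y + (10)·1 = 0
Row 3: (12)·x + (-12)·y + (-12)·1 = 0
Solving gives x = 0, y = -1.
Check: G·(0, -1, 1) = (0, 1, -1) = -1·(0, -1, 1).

0, -1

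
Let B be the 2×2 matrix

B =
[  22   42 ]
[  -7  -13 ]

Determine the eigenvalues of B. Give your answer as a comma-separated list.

1, 8

det(B - μI) = (22 - μ)(-13 - μ) - (42)·(-7) = μ^2 - 9μ + 8.
This factors as (μ - 1)·(μ - 8) = 0.
Eigenvalues: 1, 8.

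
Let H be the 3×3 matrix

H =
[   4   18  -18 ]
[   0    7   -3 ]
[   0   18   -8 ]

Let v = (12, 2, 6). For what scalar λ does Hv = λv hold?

Compute Hv: H·(12, 2, 6) = (-24, -4, -12).
Since Hv = λv, compare component 1: -24 = λ·12, so λ = -2.

-2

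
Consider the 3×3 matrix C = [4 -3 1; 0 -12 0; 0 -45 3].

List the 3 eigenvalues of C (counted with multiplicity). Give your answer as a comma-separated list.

-12, 3, 4

Set up det(sI - C) = 0.
Expanding the 3×3 determinant: p(s) = s^3 + 5s^2 - 72s + 144.
Try s = 3: p(3) = 0, so 3 is a root.
Dividing by (s - 3) leaves s^2 + 8s - 48.
The quadratic factors as (s + 12)·(s - 4).
Eigenvalues: -12, 3, 4.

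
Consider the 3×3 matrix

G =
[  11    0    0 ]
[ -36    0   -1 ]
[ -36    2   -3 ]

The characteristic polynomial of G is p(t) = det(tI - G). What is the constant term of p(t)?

p(t) = t^3 - 8t^2 - 31t - 22.
The constant term is -22.

-22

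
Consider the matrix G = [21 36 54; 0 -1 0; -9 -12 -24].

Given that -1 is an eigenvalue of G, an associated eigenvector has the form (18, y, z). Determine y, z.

-2, -6

We need (G + 1I)v = 0.
G + 1I = [[22, 36, 54], [0, 0, 0], [-9, -12, -23]].
Row 1: (22)·18 + (36)·y + (54)·z = 0
Row 2: (0)·18 + (0)·y + (0)·z = 0
Row 3: (-9)·18 + (-12)·y + (-23)·z = 0
Solving gives y = -2, z = -6.
Check: G·(18, -2, -6) = (-18, 2, 6) = -1·(18, -2, -6).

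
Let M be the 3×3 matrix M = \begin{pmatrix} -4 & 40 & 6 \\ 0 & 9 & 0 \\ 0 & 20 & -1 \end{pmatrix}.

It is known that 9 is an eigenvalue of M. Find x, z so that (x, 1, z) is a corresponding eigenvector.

4, 2

We need (M - 9I)v = 0.
M - 9I = [[-13, 40, 6], [0, 0, 0], [0, 20, -10]].
Row 1: (-13)·x + (40)·1 + (6)·z = 0
Row 2: (0)·x + (0)·1 + (0)·z = 0
Row 3: (0)·x + (20)·1 + (-10)·z = 0
Solving gives x = 4, z = 2.
Check: M·(4, 1, 2) = (36, 9, 18) = 9·(4, 1, 2).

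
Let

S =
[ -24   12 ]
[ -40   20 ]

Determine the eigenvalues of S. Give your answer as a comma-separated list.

det(S - lambda·I) = (-24 - lambda)(20 - lambda) - (12)·(-40) = lambda^2 + 4·lambda.
This factors as (lambda + 4)·lambda = 0.
Eigenvalues: -4, 0.

-4, 0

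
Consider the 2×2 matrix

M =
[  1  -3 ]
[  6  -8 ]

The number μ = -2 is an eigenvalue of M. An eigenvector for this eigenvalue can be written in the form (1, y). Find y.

We need (M + 2I)v = 0.
M + 2I = [[3, -3], [6, -6]].
Row 1: (3)·1 + (-3)·y = 0
Row 2: (6)·1 + (-6)·y = 0
Solving gives y = 1.
Check: M·(1, 1) = (-2, -2) = -2·(1, 1).

1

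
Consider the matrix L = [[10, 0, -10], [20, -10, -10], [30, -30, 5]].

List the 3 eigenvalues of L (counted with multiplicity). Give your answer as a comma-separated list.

-10, 5, 10

Set up det(sI - L) = 0.
Cofactor expansion gives p(s) = s^3 - 5s^2 - 100s + 500.
Rational-root test: s = 5 gives p(5) = 0.
Dividing by (s - 5) leaves s^2 - 100.
The quadratic factors as (s + 10)·(s - 10).
Eigenvalues: -10, 5, 10.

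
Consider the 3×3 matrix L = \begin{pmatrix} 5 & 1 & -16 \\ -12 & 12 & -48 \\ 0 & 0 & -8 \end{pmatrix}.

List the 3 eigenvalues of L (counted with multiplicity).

The characteristic polynomial is p(lambda) = det(lambda·I - L).
Cofactor expansion gives p(lambda) = lambda^3 - 9·lambda^2 - 64·lambda + 576.
Since p(8) = 0, lambda = 8 is a root.
Dividing by (lambda - 8) leaves lambda^2 - lambda - 72.
The quadratic factors as (lambda + 8)·(lambda - 9).
Eigenvalues: -8, 8, 9.

-8, 8, 9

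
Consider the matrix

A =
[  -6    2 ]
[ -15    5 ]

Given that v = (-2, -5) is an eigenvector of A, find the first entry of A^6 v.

First find the eigenvalue: Av = (2, 5) = -1·(-2, -5), so λ = -1.
Then A^6 v = λ^6·v = (-1)^6·(-2, -5) = 1·(-2, -5) = (-2, -5).

-2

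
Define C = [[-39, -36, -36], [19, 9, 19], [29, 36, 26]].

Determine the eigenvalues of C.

-10, -3, 9

Set up det(sI - C) = 0.
Cofactor expansion gives p(s) = s^3 + 4s^2 - 87s - 270.
Try s = -10: p(-10) = 0, so -10 is a root.
Factor out (s + 10): p(s) = (s + 10)·(s^2 - 6s - 27).
The quadratic factors as (s + 3)·(s - 9).
Eigenvalues: -10, -3, 9.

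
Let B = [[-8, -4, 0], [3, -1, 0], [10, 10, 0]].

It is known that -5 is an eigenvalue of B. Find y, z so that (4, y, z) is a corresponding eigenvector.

-3, -2

We need (B + 5I)v = 0.
B + 5I = [[-3, -4, 0], [3, 4, 0], [10, 10, 5]].
Row 1: (-3)·4 + (-4)·y + (0)·z = 0
Row 2: (3)·4 + (4)·y + (0)·z = 0
Row 3: (10)·4 + (10)·y + (5)·z = 0
Solving gives y = -3, z = -2.
Check: B·(4, -3, -2) = (-20, 15, 10) = -5·(4, -3, -2).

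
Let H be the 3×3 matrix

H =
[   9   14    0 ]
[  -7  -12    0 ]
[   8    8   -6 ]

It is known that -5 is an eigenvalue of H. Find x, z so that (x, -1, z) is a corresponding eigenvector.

1, 0

We need (H + 5I)v = 0.
H + 5I = [[14, 14, 0], [-7, -7, 0], [8, 8, -1]].
Row 1: (14)·x + (14)·-1 + (0)·z = 0
Row 2: (-7)·x + (-7)·-1 + (0)·z = 0
Row 3: (8)·x + (8)·-1 + (-1)·z = 0
Solving gives x = 1, z = 0.
Check: H·(1, -1, 0) = (-5, 5, 0) = -5·(1, -1, 0).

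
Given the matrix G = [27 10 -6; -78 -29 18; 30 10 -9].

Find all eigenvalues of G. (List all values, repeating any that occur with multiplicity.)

-9, -3, 1

The characteristic polynomial is p(r) = det(rI - G).
Expanding along the first row, p(r) = r^3 + 11r^2 + 15r - 27.
Try r = -9: p(-9) = 0, so -9 is a root.
Dividing by (r + 9) leaves r^2 + 2r - 3.
The quadratic factors as (r + 3)·(r - 1).
Eigenvalues: -9, -3, 1.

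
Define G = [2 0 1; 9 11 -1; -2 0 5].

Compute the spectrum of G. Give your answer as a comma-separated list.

Set up det(tI - G) = 0.
Expanding along the first row, p(t) = t^3 - 18t^2 + 89t - 132.
Try t = 3: p(3) = 0, so 3 is a root.
Dividing by (t - 3) leaves t^2 - 15t + 44.
The quadratic factors as (t - 4)·(t - 11).
Eigenvalues: 3, 4, 11.

3, 4, 11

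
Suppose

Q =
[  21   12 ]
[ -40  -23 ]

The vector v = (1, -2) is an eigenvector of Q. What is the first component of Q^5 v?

-243

First find the eigenvalue: Qv = (-3, 6) = -3·(1, -2), so λ = -3.
Then Q^5 v = λ^5·v = (-3)^5·(1, -2) = -243·(1, -2) = (-243, 486).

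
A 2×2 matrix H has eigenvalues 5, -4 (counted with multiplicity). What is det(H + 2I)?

If H has eigenvalues 5, -4, then H + 2I has eigenvalues 7, -2.
det(H + 2I) = (7) · (-2) = -14.

-14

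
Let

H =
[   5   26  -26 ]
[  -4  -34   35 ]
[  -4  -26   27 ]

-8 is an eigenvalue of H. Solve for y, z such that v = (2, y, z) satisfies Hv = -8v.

-3, -2

We need (H + 8I)v = 0.
H + 8I = [[13, 26, -26], [-4, -26, 35], [-4, -26, 35]].
Row 1: (13)·2 + (26)·y + (-26)·z = 0
Row 2: (-4)·2 + (-26)·y + (35)·z = 0
Row 3: (-4)·2 + (-26)·y + (35)·z = 0
Solving gives y = -3, z = -2.
Check: H·(2, -3, -2) = (-16, 24, 16) = -8·(2, -3, -2).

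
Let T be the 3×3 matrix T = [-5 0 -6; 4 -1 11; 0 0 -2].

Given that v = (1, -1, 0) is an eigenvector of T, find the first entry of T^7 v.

First find the eigenvalue: Tv = (-5, 5, 0) = -5·(1, -1, 0), so λ = -5.
Then T^7 v = λ^7·v = (-5)^7·(1, -1, 0) = -78125·(1, -1, 0) = (-78125, 78125, 0).

-78125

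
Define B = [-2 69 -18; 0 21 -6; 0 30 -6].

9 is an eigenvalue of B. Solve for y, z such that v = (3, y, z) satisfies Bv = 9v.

1, 2

We need (B - 9I)v = 0.
B - 9I = [[-11, 69, -18], [0, 12, -6], [0, 30, -15]].
Row 1: (-11)·3 + (69)·y + (-18)·z = 0
Row 2: (0)·3 + (12)·y + (-6)·z = 0
Row 3: (0)·3 + (30)·y + (-15)·z = 0
Solving gives y = 1, z = 2.
Check: B·(3, 1, 2) = (27, 9, 18) = 9·(3, 1, 2).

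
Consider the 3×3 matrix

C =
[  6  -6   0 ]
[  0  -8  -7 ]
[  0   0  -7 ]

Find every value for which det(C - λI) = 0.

-8, -7, 6

C is upper triangular, so its eigenvalues are the diagonal entries.
Diagonal: 6, -8, -7.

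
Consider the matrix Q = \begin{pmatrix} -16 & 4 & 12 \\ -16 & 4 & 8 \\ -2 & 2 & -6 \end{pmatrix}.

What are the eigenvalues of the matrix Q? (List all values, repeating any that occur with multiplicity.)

Set up det(lambda·I - Q) = 0.
Cofactor expansion gives p(lambda) = lambda^3 + 18·lambda^2 + 80·lambda + 96.
Since p(-2) = 0, lambda = -2 is a root.
Dividing by (lambda + 2) leaves lambda^2 + 16·lambda + 48.
The quadratic factors as (lambda + 12)·(lambda + 4).
Eigenvalues: -12, -4, -2.

-12, -4, -2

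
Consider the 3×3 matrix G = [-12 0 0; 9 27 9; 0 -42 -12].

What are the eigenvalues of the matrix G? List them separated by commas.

-12, 6, 9

Compute the characteristic polynomial p(r) = det(rI - G).
Expanding along the first row, p(r) = r^3 - 3r^2 - 126r + 648.
Since p(9) = 0, r = 9 is a root.
Dividing by (r - 9) leaves r^2 + 6r - 72.
The quadratic factors as (r + 12)·(r - 6).
Eigenvalues: -12, 6, 9.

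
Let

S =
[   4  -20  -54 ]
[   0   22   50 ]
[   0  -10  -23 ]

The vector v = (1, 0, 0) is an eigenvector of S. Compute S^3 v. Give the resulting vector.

(64, 0, 0)

First find the eigenvalue: Sv = (4, 0, 0) = 4·(1, 0, 0), so λ = 4.
Then S^3 v = λ^3·v = 4^3·(1, 0, 0) = 64·(1, 0, 0) = (64, 0, 0).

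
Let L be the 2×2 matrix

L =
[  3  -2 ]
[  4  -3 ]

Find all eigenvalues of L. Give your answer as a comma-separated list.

det(L - tI) = (3 - t)(-3 - t) - (-2)·(4) = t^2 - 1.
This factors as (t + 1)·(t - 1) = 0.
Eigenvalues: -1, 1.

-1, 1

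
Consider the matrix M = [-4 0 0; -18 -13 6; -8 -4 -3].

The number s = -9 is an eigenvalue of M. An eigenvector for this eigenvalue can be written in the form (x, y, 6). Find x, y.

We need (M + 9I)v = 0.
M + 9I = [[5, 0, 0], [-18, -4, 6], [-8, -4, 6]].
Row 1: (5)·x + (0)·y + (0)·6 = 0
Row 2: (-18)·x + (-4)·y + (6)·6 = 0
Row 3: (-8)·x + (-4)·y + (6)·6 = 0
Solving gives x = 0, y = 9.
Check: M·(0, 9, 6) = (0, -81, -54) = -9·(0, 9, 6).

0, 9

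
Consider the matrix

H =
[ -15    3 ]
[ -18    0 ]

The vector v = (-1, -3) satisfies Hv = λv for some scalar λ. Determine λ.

Compute Hv: H·(-1, -3) = (6, 18).
Since Hv = λv, compare component 1: 6 = λ·-1, so λ = -6.

-6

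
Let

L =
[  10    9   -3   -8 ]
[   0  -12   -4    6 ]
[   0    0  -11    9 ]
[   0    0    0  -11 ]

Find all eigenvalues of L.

L is upper triangular, so its eigenvalues are the diagonal entries.
Diagonal: 10, -12, -11, -11.

-12, -11, -11, 10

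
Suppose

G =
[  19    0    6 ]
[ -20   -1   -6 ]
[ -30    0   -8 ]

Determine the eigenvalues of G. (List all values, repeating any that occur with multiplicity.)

-1, 4, 7

Compute the characteristic polynomial p(lambda) = det(lambda·I - G).
Expanding the 3×3 determinant: p(lambda) = lambda^3 - 10·lambda^2 + 17·lambda + 28.
Rational-root test: lambda = -1 gives p(-1) = 0.
Factor out (lambda + 1): p(lambda) = (lambda + 1)·(lambda^2 - 11·lambda + 28).
The quadratic factors as (lambda - 4)·(lambda - 7).
Eigenvalues: -1, 4, 7.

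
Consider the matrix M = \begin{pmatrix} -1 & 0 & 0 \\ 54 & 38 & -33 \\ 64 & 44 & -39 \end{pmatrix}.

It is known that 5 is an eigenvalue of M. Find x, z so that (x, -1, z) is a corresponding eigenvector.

We need (M - 5I)v = 0.
M - 5I = [[-6, 0, 0], [54, 33, -33], [64, 44, -44]].
Row 1: (-6)·x + (0)·-1 + (0)·z = 0
Row 2: (54)·x + (33)·-1 + (-33)·z = 0
Row 3: (64)·x + (44)·-1 + (-44)·z = 0
Solving gives x = 0, z = -1.
Check: M·(0, -1, -1) = (0, -5, -5) = 5·(0, -1, -1).

0, -1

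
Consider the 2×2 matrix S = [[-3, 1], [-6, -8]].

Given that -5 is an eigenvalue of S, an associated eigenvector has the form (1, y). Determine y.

-2

We need (S + 5I)v = 0.
S + 5I = [[2, 1], [-6, -3]].
Row 1: (2)·1 + (1)·y = 0
Row 2: (-6)·1 + (-3)·y = 0
Solving gives y = -2.
Check: S·(1, -2) = (-5, 10) = -5·(1, -2).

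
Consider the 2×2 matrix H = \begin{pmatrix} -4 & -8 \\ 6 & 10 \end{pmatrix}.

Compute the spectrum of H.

det(H - lambda·I) = (-4 - lambda)(10 - lambda) - (-8)·(6) = lambda^2 - 6·lambda + 8.
This factors as (lambda - 2)·(lambda - 4) = 0.
Eigenvalues: 2, 4.

2, 4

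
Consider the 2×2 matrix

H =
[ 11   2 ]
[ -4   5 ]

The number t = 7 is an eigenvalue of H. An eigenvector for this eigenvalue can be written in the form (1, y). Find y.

We need (H - 7I)v = 0.
H - 7I = [[4, 2], [-4, -2]].
Row 1: (4)·1 + (2)·y = 0
Row 2: (-4)·1 + (-2)·y = 0
Solving gives y = -2.
Check: H·(1, -2) = (7, -14) = 7·(1, -2).

-2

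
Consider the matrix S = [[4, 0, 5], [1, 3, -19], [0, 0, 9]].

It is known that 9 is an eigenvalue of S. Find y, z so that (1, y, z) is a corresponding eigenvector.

We need (S - 9I)v = 0.
S - 9I = [[-5, 0, 5], [1, -6, -19], [0, 0, 0]].
Row 1: (-5)·1 + (0)·y + (5)·z = 0
Row 2: (1)·1 + (-6)·y + (-19)·z = 0
Row 3: (0)·1 + (0)·y + (0)·z = 0
Solving gives y = -3, z = 1.
Check: S·(1, -3, 1) = (9, -27, 9) = 9·(1, -3, 1).

-3, 1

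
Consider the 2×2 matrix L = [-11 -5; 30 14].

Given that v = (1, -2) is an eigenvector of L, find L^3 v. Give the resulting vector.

First find the eigenvalue: Lv = (-1, 2) = -1·(1, -2), so λ = -1.
Then L^3 v = λ^3·v = (-1)^3·(1, -2) = -1·(1, -2) = (-1, 2).

(-1, 2)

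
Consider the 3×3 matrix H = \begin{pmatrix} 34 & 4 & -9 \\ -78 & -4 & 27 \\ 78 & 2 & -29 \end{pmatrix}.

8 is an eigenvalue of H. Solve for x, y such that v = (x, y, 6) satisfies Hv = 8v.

3, -6

We need (H - 8I)v = 0.
H - 8I = [[26, 4, -9], [-78, -12, 27], [78, 2, -37]].
Row 1: (26)·x + (4)·y + (-9)·6 = 0
Row 2: (-78)·x + (-12)·y + (27)·6 = 0
Row 3: (78)·x + (2)·y + (-37)·6 = 0
Solving gives x = 3, y = -6.
Check: H·(3, -6, 6) = (24, -48, 48) = 8·(3, -6, 6).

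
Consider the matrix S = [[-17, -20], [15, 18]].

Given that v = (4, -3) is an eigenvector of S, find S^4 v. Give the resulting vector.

(64, -48)

First find the eigenvalue: Sv = (-8, 6) = -2·(4, -3), so λ = -2.
Then S^4 v = λ^4·v = (-2)^4·(4, -3) = 16·(4, -3) = (64, -48).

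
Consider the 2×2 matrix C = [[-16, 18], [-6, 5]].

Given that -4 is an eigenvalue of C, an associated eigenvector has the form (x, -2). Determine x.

-3

We need (C + 4I)v = 0.
C + 4I = [[-12, 18], [-6, 9]].
Row 1: (-12)·x + (18)·-2 = 0
Row 2: (-6)·x + (9)·-2 = 0
Solving gives x = -3.
Check: C·(-3, -2) = (12, 8) = -4·(-3, -2).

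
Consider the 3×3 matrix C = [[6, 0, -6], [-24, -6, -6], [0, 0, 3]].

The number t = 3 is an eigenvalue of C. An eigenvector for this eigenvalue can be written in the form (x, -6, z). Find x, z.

We need (C - 3I)v = 0.
C - 3I = [[3, 0, -6], [-24, -9, -6], [0, 0, 0]].
Row 1: (3)·x + (0)·-6 + (-6)·z = 0
Row 2: (-24)·x + (-9)·-6 + (-6)·z = 0
Row 3: (0)·x + (0)·-6 + (0)·z = 0
Solving gives x = 2, z = 1.
Check: C·(2, -6, 1) = (6, -18, 3) = 3·(2, -6, 1).

2, 1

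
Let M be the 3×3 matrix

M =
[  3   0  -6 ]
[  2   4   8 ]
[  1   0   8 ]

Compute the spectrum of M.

4, 5, 6

The characteristic polynomial is p(s) = det(sI - M).
Expanding along the first row, p(s) = s^3 - 15s^2 + 74s - 120.
Rational-root test: s = 4 gives p(4) = 0.
Factor out (s - 4): p(s) = (s - 4)·(s^2 - 11s + 30).
The quadratic factors as (s - 5)·(s - 6).
Eigenvalues: 4, 5, 6.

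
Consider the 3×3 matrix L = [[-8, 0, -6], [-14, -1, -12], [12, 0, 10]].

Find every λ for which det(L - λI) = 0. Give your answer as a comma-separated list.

-2, -1, 4

Compute the characteristic polynomial p(lambda) = det(lambda·I - L).
Expanding along the first row, p(lambda) = lambda^3 - lambda^2 - 10·lambda - 8.
Since p(4) = 0, lambda = 4 is a root.
Factor out (lambda - 4): p(lambda) = (lambda - 4)·(lambda^2 + 3·lambda + 2).
The quadratic factors as (lambda + 2)·(lambda + 1).
Eigenvalues: -2, -1, 4.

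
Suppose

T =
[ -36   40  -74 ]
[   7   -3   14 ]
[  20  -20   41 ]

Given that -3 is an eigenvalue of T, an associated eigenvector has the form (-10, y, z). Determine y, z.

We need (T + 3I)v = 0.
T + 3I = [[-33, 40, -74], [7, 0, 14], [20, -20, 44]].
Row 1: (-33)·-10 + (40)·y + (-74)·z = 0
Row 2: (7)·-10 + (0)·y + (14)·z = 0
Row 3: (20)·-10 + (-20)·y + (44)·z = 0
Solving gives y = 1, z = 5.
Check: T·(-10, 1, 5) = (30, -3, -15) = -3·(-10, 1, 5).

1, 5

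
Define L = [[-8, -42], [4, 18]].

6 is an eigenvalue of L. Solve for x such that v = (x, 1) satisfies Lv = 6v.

We need (L - 6I)v = 0.
L - 6I = [[-14, -42], [4, 12]].
Row 1: (-14)·x + (-42)·1 = 0
Row 2: (4)·x + (12)·1 = 0
Solving gives x = -3.
Check: L·(-3, 1) = (-18, 6) = 6·(-3, 1).

-3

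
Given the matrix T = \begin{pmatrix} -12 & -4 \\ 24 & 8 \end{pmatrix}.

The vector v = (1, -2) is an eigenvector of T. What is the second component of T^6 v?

First find the eigenvalue: Tv = (-4, 8) = -4·(1, -2), so λ = -4.
Then T^6 v = λ^6·v = (-4)^6·(1, -2) = 4096·(1, -2) = (4096, -8192).

-8192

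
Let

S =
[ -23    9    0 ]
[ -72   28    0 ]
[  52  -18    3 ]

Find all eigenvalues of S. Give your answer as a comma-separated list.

1, 3, 4

Set up det(μI - S) = 0.
Expanding the 3×3 determinant: p(μ) = μ^3 - 8μ^2 + 19μ - 12.
Try μ = 3: p(3) = 0, so 3 is a root.
Dividing by (μ - 3) leaves μ^2 - 5μ + 4.
The quadratic factors as (μ - 1)·(μ - 4).
Eigenvalues: 1, 3, 4.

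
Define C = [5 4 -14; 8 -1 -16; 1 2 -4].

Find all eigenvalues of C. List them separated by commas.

-2, -1, 3

Set up det(λI - C) = 0.
Expanding along the first row, p(λ) = λ^3 - 7λ - 6.
Try λ = -1: p(-1) = 0, so -1 is a root.
Dividing by (λ + 1) leaves λ^2 - λ - 6.
The quadratic factors as (λ + 2)·(λ - 3).
Eigenvalues: -2, -1, 3.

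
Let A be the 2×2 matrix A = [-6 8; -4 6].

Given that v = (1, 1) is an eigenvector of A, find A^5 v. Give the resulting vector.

(32, 32)

First find the eigenvalue: Av = (2, 2) = 2·(1, 1), so λ = 2.
Then A^5 v = λ^5·v = 2^5·(1, 1) = 32·(1, 1) = (32, 32).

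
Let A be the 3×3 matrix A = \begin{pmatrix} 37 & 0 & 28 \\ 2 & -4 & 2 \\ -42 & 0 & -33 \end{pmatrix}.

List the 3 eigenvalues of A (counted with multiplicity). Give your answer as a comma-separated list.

Compute the characteristic polynomial p(s) = det(sI - A).
Expanding the 3×3 determinant: p(s) = s^3 - 61s - 180.
Rational-root test: s = -5 gives p(-5) = 0.
Factor out (s + 5): p(s) = (s + 5)·(s^2 - 5s - 36).
The quadratic factors as (s + 4)·(s - 9).
Eigenvalues: -5, -4, 9.

-5, -4, 9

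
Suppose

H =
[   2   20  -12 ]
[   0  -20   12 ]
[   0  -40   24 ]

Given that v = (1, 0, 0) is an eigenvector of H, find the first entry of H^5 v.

32

First find the eigenvalue: Hv = (2, 0, 0) = 2·(1, 0, 0), so λ = 2.
Then H^5 v = λ^5·v = 2^5·(1, 0, 0) = 32·(1, 0, 0) = (32, 0, 0).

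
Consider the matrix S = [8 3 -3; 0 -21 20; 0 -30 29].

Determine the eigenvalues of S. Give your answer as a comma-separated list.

-1, 8, 9

The characteristic polynomial is p(t) = det(tI - S).
Cofactor expansion gives p(t) = t^3 - 16t^2 + 55t + 72.
Since p(-1) = 0, t = -1 is a root.
Factor out (t + 1): p(t) = (t + 1)·(t^2 - 17t + 72).
The quadratic factors as (t - 8)·(t - 9).
Eigenvalues: -1, 8, 9.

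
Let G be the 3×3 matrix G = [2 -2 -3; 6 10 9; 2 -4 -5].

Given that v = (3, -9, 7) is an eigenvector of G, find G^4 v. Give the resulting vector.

(3, -9, 7)

First find the eigenvalue: Gv = (3, -9, 7) = 1·(3, -9, 7), so λ = 1.
Then G^4 v = λ^4·v = 1^4·(3, -9, 7) = 1·(3, -9, 7) = (3, -9, 7).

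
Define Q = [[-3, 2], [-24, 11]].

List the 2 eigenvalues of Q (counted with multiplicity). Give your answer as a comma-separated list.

3, 5

det(Q - λI) = (-3 - λ)(11 - λ) - (2)·(-24) = λ^2 - 8λ + 15.
This factors as (λ - 3)·(λ - 5) = 0.
Eigenvalues: 3, 5.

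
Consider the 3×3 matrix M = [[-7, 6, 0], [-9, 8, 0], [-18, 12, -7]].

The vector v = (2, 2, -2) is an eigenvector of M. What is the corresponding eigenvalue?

Compute Mv: M·(2, 2, -2) = (-2, -2, 2).
Since Mv = λv, compare component 1: -2 = λ·2, so λ = -1.

-1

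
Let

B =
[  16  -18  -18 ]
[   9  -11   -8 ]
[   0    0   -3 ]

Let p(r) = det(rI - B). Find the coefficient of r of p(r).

-29

p(r) = r^3 - 2r^2 - 29r - 42.
The coefficient of r is -29.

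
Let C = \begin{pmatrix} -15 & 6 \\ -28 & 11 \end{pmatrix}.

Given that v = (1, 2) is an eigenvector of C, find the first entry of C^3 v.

-27

First find the eigenvalue: Cv = (-3, -6) = -3·(1, 2), so λ = -3.
Then C^3 v = λ^3·v = (-3)^3·(1, 2) = -27·(1, 2) = (-27, -54).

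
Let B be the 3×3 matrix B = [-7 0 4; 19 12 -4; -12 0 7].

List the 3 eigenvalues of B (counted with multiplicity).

-1, 1, 12

Compute the characteristic polynomial p(r) = det(rI - B).
Expanding along the first row, p(r) = r^3 - 12r^2 - r + 12.
Since p(-1) = 0, r = -1 is a root.
Dividing by (r + 1) leaves r^2 - 13r + 12.
The quadratic factors as (r - 1)·(r - 12).
Eigenvalues: -1, 1, 12.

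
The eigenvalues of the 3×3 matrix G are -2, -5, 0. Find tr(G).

trace(G) is the sum of the eigenvalues: (-2) + (-5) + (0) = -7.

-7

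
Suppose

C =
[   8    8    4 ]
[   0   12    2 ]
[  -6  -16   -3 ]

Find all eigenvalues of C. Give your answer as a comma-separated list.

Set up det(sI - C) = 0.
Expanding along the first row, p(s) = s^3 - 17s^2 + 92s - 160.
Since p(5) = 0, s = 5 is a root.
Factor out (s - 5): p(s) = (s - 5)·(s^2 - 12s + 32).
The quadratic factors as (s - 4)·(s - 8).
Eigenvalues: 4, 5, 8.

4, 5, 8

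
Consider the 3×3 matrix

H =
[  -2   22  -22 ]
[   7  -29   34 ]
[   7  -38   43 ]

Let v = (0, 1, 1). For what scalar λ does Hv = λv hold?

Compute Hv: H·(0, 1, 1) = (0, 5, 5).
Since Hv = λv, compare component 2: 5 = λ·1, so λ = 5.

5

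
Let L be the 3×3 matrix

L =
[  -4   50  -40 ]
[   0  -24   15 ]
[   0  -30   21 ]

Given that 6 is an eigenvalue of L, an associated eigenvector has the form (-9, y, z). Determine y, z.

3, 6

We need (L - 6I)v = 0.
L - 6I = [[-10, 50, -40], [0, -30, 15], [0, -30, 15]].
Row 1: (-10)·-9 + (50)·y + (-40)·z = 0
Row 2: (0)·-9 + (-30)·y + (15)·z = 0
Row 3: (0)·-9 + (-30)·y + (15)·z = 0
Solving gives y = 3, z = 6.
Check: L·(-9, 3, 6) = (-54, 18, 36) = 6·(-9, 3, 6).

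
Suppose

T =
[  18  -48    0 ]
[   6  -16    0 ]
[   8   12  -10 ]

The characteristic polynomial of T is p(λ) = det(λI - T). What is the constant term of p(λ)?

p(λ) = λ^3 + 8λ^2 - 20λ.
The constant term is 0.

0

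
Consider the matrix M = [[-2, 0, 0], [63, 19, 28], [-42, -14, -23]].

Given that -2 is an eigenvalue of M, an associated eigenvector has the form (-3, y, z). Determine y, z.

We need (M + 2I)v = 0.
M + 2I = [[0, 0, 0], [63, 21, 28], [-42, -14, -21]].
Row 1: (0)·-3 + (0)·y + (0)·z = 0
Row 2: (63)·-3 + (21)·y + (28)·z = 0
Row 3: (-42)·-3 + (-14)·y + (-21)·z = 0
Solving gives y = 9, z = 0.
Check: M·(-3, 9, 0) = (6, -18, 0) = -2·(-3, 9, 0).

9, 0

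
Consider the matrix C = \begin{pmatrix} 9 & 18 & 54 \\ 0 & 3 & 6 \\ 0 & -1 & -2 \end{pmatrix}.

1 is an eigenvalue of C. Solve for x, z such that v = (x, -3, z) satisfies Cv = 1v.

0, 1

We need (C - 1I)v = 0.
C - 1I = [[8, 18, 54], [0, 2, 6], [0, -1, -3]].
Row 1: (8)·x + (18)·-3 + (54)·z = 0
Row 2: (0)·x + (2)·-3 + (6)·z = 0
Row 3: (0)·x + (-1)·-3 + (-3)·z = 0
Solving gives x = 0, z = 1.
Check: C·(0, -3, 1) = (0, -3, 1) = 1·(0, -3, 1).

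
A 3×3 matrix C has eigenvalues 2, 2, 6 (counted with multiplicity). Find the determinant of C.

24

det(C) is the product of the eigenvalues: (2) · (2) · (6) = 24.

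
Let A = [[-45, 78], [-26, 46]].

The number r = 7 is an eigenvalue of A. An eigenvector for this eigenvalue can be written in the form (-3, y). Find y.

We need (A - 7I)v = 0.
A - 7I = [[-52, 78], [-26, 39]].
Row 1: (-52)·-3 + (78)·y = 0
Row 2: (-26)·-3 + (39)·y = 0
Solving gives y = -2.
Check: A·(-3, -2) = (-21, -14) = 7·(-3, -2).

-2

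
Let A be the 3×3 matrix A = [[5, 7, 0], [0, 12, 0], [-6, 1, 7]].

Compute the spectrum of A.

5, 7, 12

The characteristic polynomial is p(μ) = det(μI - A).
Expanding the 3×3 determinant: p(μ) = μ^3 - 24μ^2 + 179μ - 420.
Rational-root test: μ = 5 gives p(5) = 0.
Factor out (μ - 5): p(μ) = (μ - 5)·(μ^2 - 19μ + 84).
The quadratic factors as (μ - 7)·(μ - 12).
Eigenvalues: 5, 7, 12.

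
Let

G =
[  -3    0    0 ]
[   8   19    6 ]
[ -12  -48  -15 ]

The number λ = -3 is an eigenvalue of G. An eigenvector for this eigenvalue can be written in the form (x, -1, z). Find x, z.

We need (G + 3I)v = 0.
G + 3I = [[0, 0, 0], [8, 22, 6], [-12, -48, -12]].
Row 1: (0)·x + (0)·-1 + (0)·z = 0
Row 2: (8)·x + (22)·-1 + (6)·z = 0
Row 3: (-12)·x + (-48)·-1 + (-12)·z = 0
Solving gives x = -1, z = 5.
Check: G·(-1, -1, 5) = (3, 3, -15) = -3·(-1, -1, 5).

-1, 5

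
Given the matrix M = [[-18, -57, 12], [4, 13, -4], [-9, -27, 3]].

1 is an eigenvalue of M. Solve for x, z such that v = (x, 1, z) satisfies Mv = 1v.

-3, 0

We need (M - 1I)v = 0.
M - 1I = [[-19, -57, 12], [4, 12, -4], [-9, -27, 2]].
Row 1: (-19)·x + (-57)·1 + (12)·z = 0
Row 2: (4)·x + (12)·1 + (-4)·z = 0
Row 3: (-9)·x + (-27)·1 + (2)·z = 0
Solving gives x = -3, z = 0.
Check: M·(-3, 1, 0) = (-3, 1, 0) = 1·(-3, 1, 0).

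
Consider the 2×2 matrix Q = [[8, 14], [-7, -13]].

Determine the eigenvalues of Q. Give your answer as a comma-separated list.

-6, 1

det(Q - λI) = (8 - λ)(-13 - λ) - (14)·(-7) = λ^2 + 5λ - 6.
This factors as (λ + 6)·(λ - 1) = 0.
Eigenvalues: -6, 1.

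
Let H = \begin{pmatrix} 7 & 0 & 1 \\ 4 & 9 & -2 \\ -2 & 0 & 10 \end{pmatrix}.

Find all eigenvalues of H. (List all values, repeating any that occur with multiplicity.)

The characteristic polynomial is p(λ) = det(λI - H).
Expanding along the first row, p(λ) = λ^3 - 26λ^2 + 225λ - 648.
Since p(8) = 0, λ = 8 is a root.
Dividing by (λ - 8) leaves λ^2 - 18λ + 81.
The quadratic factor is (λ - 9)^2.
Eigenvalues: 8, 9, 9.

8, 9, 9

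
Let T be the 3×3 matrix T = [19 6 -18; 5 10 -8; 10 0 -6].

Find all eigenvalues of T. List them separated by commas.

4, 9, 10

Set up det(tI - T) = 0.
Expanding the 3×3 determinant: p(t) = t^3 - 23t^2 + 166t - 360.
Try t = 4: p(4) = 0, so 4 is a root.
Dividing by (t - 4) leaves t^2 - 19t + 90.
The quadratic factors as (t - 9)·(t - 10).
Eigenvalues: 4, 9, 10.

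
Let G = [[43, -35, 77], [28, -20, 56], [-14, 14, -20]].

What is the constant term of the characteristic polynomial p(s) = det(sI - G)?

48

p(0) = det(0·I − G) = det(−G) = (−1)^3·det(G).
det(G) = -48, so p(0) = 48.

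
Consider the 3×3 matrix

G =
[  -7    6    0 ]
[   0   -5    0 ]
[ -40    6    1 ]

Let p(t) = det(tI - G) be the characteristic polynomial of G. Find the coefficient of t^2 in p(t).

11

The coefficient of t^2 of det(tI - G) is −trace(G).
trace(G) = (-7) + (-5) + (1) = -11, so the coefficient is 11.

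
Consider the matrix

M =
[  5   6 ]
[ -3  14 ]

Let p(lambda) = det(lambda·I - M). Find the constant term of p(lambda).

88

p(lambda) = lambda^2 - 19·lambda + 88.
The constant term is 88.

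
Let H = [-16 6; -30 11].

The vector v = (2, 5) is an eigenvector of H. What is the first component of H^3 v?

-2

First find the eigenvalue: Hv = (-2, -5) = -1·(2, 5), so λ = -1.
Then H^3 v = λ^3·v = (-1)^3·(2, 5) = -1·(2, 5) = (-2, -5).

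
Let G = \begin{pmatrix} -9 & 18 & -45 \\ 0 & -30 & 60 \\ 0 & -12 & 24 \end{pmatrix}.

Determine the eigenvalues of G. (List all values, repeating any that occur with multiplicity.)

Set up det(lambda·I - G) = 0.
Expanding the 3×3 determinant: p(lambda) = lambda^3 + 15·lambda^2 + 54·lambda.
Rational-root test: lambda = 0 gives p(0) = 0.
Dividing by lambda leaves lambda^2 + 15·lambda + 54.
The quadratic factors as (lambda + 9)·(lambda + 6).
Eigenvalues: -9, -6, 0.

-9, -6, 0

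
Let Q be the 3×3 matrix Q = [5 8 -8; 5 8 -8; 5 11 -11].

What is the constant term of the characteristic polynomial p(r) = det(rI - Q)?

p(0) = det(0·I − Q) = det(−Q) = (−1)^3·det(Q).
det(Q) = 0, so p(0) = 0.

0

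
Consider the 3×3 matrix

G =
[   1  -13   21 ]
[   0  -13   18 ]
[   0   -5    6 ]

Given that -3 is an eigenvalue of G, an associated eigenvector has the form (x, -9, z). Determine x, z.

We need (G + 3I)v = 0.
G + 3I = [[4, -13, 21], [0, -10, 18], [0, -5, 9]].
Row 1: (4)·x + (-13)·-9 + (21)·z = 0
Row 2: (0)·x + (-10)·-9 + (18)·z = 0
Row 3: (0)·x + (-5)·-9 + (9)·z = 0
Solving gives x = -3, z = -5.
Check: G·(-3, -9, -5) = (9, 27, 15) = -3·(-3, -9, -5).

-3, -5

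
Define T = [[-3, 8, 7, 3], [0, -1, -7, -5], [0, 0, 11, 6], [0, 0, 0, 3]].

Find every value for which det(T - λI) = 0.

T is upper triangular, so its eigenvalues are the diagonal entries.
Diagonal: -3, -1, 11, 3.

-3, -1, 3, 11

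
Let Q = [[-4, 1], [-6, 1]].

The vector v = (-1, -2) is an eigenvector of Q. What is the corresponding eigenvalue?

-2

Compute Qv: Q·(-1, -2) = (2, 4).
Since Qv = λv, compare component 1: 2 = λ·-1, so λ = -2.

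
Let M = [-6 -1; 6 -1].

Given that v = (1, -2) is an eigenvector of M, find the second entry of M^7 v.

First find the eigenvalue: Mv = (-4, 8) = -4·(1, -2), so λ = -4.
Then M^7 v = λ^7·v = (-4)^7·(1, -2) = -16384·(1, -2) = (-16384, 32768).

32768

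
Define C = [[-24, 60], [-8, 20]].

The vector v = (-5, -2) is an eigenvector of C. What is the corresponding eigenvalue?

Compute Cv: C·(-5, -2) = (0, 0).
Since Cv = λv, compare component 1: 0 = λ·-5, so λ = 0.

0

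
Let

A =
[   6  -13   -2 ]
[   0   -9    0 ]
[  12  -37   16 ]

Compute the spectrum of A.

-9, 10, 12

Compute the characteristic polynomial p(t) = det(tI - A).
Cofactor expansion gives p(t) = t^3 - 13t^2 - 78t + 1080.
Rational-root test: t = 10 gives p(10) = 0.
Dividing by (t - 10) leaves t^2 - 3t - 108.
The quadratic factors as (t + 9)·(t - 12).
Eigenvalues: -9, 10, 12.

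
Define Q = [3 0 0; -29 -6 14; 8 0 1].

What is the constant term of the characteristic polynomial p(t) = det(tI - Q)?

18

p(0) = det(0·I − Q) = det(−Q) = (−1)^3·det(Q).
det(Q) = -18, so p(0) = 18.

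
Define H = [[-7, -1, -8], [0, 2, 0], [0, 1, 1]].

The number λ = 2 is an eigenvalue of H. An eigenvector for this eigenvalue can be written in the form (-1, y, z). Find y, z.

1, 1

We need (H - 2I)v = 0.
H - 2I = [[-9, -1, -8], [0, 0, 0], [0, 1, -1]].
Row 1: (-9)·-1 + (-1)·y + (-8)·z = 0
Row 2: (0)·-1 + (0)·y + (0)·z = 0
Row 3: (0)·-1 + (1)·y + (-1)·z = 0
Solving gives y = 1, z = 1.
Check: H·(-1, 1, 1) = (-2, 2, 2) = 2·(-1, 1, 1).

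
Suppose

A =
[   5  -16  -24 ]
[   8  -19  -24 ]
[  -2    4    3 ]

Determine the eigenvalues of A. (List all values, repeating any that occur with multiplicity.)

-5, -3, -3

Compute the characteristic polynomial p(μ) = det(μI - A).
Cofactor expansion gives p(μ) = μ^3 + 11μ^2 + 39μ + 45.
Rational-root test: μ = -3 gives p(-3) = 0.
Dividing by (μ + 3) leaves μ^2 + 8μ + 15.
The quadratic factors as (μ + 5)·(μ + 3).
Eigenvalues: -5, -3, -3.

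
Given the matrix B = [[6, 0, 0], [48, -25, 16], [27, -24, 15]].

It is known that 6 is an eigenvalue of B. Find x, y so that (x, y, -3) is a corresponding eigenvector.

We need (B - 6I)v = 0.
B - 6I = [[0, 0, 0], [48, -31, 16], [27, -24, 9]].
Row 1: (0)·x + (0)·y + (0)·-3 = 0
Row 2: (48)·x + (-31)·y + (16)·-3 = 0
Row 3: (27)·x + (-24)·y + (9)·-3 = 0
Solving gives x = 1, y = 0.
Check: B·(1, 0, -3) = (6, 0, -18) = 6·(1, 0, -3).

1, 0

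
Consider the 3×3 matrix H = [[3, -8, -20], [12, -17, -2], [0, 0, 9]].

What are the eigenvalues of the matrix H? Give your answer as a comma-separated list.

-9, -5, 9

Set up det(lambda·I - H) = 0.
Expanding along the first row, p(lambda) = lambda^3 + 5·lambda^2 - 81·lambda - 405.
Since p(9) = 0, lambda = 9 is a root.
Dividing by (lambda - 9) leaves lambda^2 + 14·lambda + 45.
The quadratic factors as (lambda + 9)·(lambda + 5).
Eigenvalues: -9, -5, 9.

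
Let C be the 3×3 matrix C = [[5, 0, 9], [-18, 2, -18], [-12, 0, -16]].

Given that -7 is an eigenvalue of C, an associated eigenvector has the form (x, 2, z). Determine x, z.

-3, 4

We need (C + 7I)v = 0.
C + 7I = [[12, 0, 9], [-18, 9, -18], [-12, 0, -9]].
Row 1: (12)·x + (0)·2 + (9)·z = 0
Row 2: (-18)·x + (9)·2 + (-18)·z = 0
Row 3: (-12)·x + (0)·2 + (-9)·z = 0
Solving gives x = -3, z = 4.
Check: C·(-3, 2, 4) = (21, -14, -28) = -7·(-3, 2, 4).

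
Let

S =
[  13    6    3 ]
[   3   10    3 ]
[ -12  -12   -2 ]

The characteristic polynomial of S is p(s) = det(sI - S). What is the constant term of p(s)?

-280

p(s) = s^3 - 21s^2 + 138s - 280.
The constant term is -280.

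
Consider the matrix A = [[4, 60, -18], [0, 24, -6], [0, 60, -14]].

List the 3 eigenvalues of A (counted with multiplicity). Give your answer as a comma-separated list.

Set up det(lambda·I - A) = 0.
Cofactor expansion gives p(lambda) = lambda^3 - 14·lambda^2 + 64·lambda - 96.
Try lambda = 6: p(6) = 0, so 6 is a root.
Factor out (lambda - 6): p(lambda) = (lambda - 6)·(lambda^2 - 8·lambda + 16).
The quadratic factor is (lambda - 4)^2.
Eigenvalues: 4, 4, 6.

4, 4, 6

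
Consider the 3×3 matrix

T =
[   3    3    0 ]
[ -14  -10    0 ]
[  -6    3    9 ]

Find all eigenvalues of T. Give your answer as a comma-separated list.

Compute the characteristic polynomial p(μ) = det(μI - T).
Cofactor expansion gives p(μ) = μ^3 - 2μ^2 - 51μ - 108.
Try μ = 9: p(9) = 0, so 9 is a root.
Factor out (μ - 9): p(μ) = (μ - 9)·(μ^2 + 7μ + 12).
The quadratic factors as (μ + 4)·(μ + 3).
Eigenvalues: -4, -3, 9.

-4, -3, 9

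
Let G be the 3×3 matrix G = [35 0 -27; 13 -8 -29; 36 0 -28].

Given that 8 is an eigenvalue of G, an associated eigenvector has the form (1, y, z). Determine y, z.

-1, 1

We need (G - 8I)v = 0.
G - 8I = [[27, 0, -27], [13, -16, -29], [36, 0, -36]].
Row 1: (27)·1 + (0)·y + (-27)·z = 0
Row 2: (13)·1 + (-16)·y + (-29)·z = 0
Row 3: (36)·1 + (0)·y + (-36)·z = 0
Solving gives y = -1, z = 1.
Check: G·(1, -1, 1) = (8, -8, 8) = 8·(1, -1, 1).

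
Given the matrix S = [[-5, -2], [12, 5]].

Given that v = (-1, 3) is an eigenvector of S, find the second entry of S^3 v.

3

First find the eigenvalue: Sv = (-1, 3) = 1·(-1, 3), so λ = 1.
Then S^3 v = λ^3·v = 1^3·(-1, 3) = 1·(-1, 3) = (-1, 3).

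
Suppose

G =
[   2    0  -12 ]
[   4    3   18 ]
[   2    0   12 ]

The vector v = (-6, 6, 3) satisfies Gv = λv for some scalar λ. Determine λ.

Compute Gv: G·(-6, 6, 3) = (-48, 48, 24).
Since Gv = λv, compare component 1: -48 = λ·-6, so λ = 8.

8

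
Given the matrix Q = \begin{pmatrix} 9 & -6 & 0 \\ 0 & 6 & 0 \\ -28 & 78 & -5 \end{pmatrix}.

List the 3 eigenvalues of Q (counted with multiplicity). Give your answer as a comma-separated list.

-5, 6, 9

Set up det(lambda·I - Q) = 0.
Expanding the 3×3 determinant: p(lambda) = lambda^3 - 10·lambda^2 - 21·lambda + 270.
Try lambda = 9: p(9) = 0, so 9 is a root.
Dividing by (lambda - 9) leaves lambda^2 - lambda - 30.
The quadratic factors as (lambda + 5)·(lambda - 6).
Eigenvalues: -5, 6, 9.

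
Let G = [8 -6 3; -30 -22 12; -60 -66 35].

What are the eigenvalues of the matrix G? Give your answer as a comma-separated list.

2, 8, 11

Compute the characteristic polynomial p(lambda) = det(lambda·I - G).
Cofactor expansion gives p(lambda) = lambda^3 - 21·lambda^2 + 126·lambda - 176.
Try lambda = 2: p(2) = 0, so 2 is a root.
Factor out (lambda - 2): p(lambda) = (lambda - 2)·(lambda^2 - 19·lambda + 88).
The quadratic factors as (lambda - 8)·(lambda - 11).
Eigenvalues: 2, 8, 11.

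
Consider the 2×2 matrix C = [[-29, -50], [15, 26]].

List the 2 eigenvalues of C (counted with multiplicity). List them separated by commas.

-4, 1

det(C - μI) = (-29 - μ)(26 - μ) - (-50)·(15) = μ^2 + 3μ - 4.
This factors as (μ + 4)·(μ - 1) = 0.
Eigenvalues: -4, 1.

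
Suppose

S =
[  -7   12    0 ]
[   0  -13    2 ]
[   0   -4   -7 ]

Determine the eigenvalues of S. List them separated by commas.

Compute the characteristic polynomial p(λ) = det(λI - S).
Expanding the 3×3 determinant: p(λ) = λ^3 + 27λ^2 + 239λ + 693.
Rational-root test: λ = -7 gives p(-7) = 0.
Dividing by (λ + 7) leaves λ^2 + 20λ + 99.
The quadratic factors as (λ + 11)·(λ + 9).
Eigenvalues: -11, -9, -7.

-11, -9, -7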